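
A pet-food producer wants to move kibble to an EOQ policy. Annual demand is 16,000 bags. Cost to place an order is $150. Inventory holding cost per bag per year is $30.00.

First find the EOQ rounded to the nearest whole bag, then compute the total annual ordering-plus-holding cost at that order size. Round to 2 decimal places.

EOQ = √(2DS/H) = √(2 × 16,000 × 150 / 30)
    = √(160,000.00) ≈ 400.00 → Q = 400 bags
Annual ordering cost = (D/Q)·S = (16,000/400) × 150 = $6,000.00
Annual holding cost  = (Q/2)·H = (400/2) × 30 = $6,000.00
Total = $6,000.00 + $6,000.00 = $12,000.00

$12,000.00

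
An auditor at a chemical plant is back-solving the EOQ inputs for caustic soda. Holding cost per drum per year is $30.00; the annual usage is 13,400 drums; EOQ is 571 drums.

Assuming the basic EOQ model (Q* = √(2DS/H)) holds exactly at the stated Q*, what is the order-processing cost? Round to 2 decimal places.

Since Q* = (2DS/H)^½, squaring gives Q*²·H = 2DS.
S = Q²H / (2D) = 571² × 30 / (2 × 13,400) = 364.9713

$364.97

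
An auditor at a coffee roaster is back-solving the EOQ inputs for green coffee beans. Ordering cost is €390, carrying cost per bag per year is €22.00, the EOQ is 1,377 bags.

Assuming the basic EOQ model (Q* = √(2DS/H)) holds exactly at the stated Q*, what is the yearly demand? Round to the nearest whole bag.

From Q* = √(2DS/H) ⇒ Q*² = 2DS/H.
D = Q²H / (2S) = 1,377² × 22 / (2 × 390) = 53,480.56

53,481 bags per year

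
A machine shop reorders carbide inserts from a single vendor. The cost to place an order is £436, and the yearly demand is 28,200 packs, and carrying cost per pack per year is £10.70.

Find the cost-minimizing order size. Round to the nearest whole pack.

1,516 packs

Q* = √(2·D·S / H) = √(2·28,200·436 / 10.7) = √2,298,168.2 ≈ 1,515.97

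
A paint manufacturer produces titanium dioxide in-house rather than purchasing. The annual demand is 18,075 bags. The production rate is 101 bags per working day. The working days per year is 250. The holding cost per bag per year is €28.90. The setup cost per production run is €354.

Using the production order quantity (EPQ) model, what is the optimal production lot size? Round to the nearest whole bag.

d = 18,075/250 = 72.3000 bags/day;  effective holding cost H(1 − d/p) = 28.9·(1 − 72.3000/101) = 8.21218
Q* = √(2DS / H_eff) = √(2·18,075·354 / 8.21218) ≈ 1,248.32

1,248 bags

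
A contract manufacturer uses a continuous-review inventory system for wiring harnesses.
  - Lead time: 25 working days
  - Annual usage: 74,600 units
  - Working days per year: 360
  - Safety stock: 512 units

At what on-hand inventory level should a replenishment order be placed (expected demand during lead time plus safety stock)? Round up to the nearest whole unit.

Daily demand d = 74,600 / 360 = 207.222 units/day
Demand during lead time = 207.222 × 25 = 5,180.56
Reorder point = 5,180.56 + 512 = 5,692.56 → round up

5,693 units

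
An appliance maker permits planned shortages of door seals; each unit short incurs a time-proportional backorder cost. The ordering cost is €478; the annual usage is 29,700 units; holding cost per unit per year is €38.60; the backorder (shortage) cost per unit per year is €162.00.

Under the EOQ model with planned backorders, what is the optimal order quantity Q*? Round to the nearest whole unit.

Q* = √(2DS/H) · √((H + b)/b)
   = √(2 × 29,700 × 478 / 38.6) · √((38.6 + 162) / 162)
   = 857.657 × 1.1128 ≈ 954.38

954 units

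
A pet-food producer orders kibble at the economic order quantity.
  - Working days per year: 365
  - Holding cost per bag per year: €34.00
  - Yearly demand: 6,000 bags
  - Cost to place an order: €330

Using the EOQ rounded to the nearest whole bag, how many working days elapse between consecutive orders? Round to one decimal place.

EOQ = √(2DS/H) = √(2 × 6,000 × 330 / 34)
    = √(116,470.59) ≈ 341.28 → Q = 341 bags
Days between orders = 365 / (D/Q) = 365 / 17.595 ≈ 20.744

20.7 days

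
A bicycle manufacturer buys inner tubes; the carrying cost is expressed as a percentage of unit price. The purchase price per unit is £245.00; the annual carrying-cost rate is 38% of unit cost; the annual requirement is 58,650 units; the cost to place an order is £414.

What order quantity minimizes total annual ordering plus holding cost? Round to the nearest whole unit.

Holding cost per unit per year: H = 38% × £245 = £93.1000
2DS/H = 2·58,650·414/93.1 = 521,613.32
EOQ = √521,613.32 ≈ 722.23

722 units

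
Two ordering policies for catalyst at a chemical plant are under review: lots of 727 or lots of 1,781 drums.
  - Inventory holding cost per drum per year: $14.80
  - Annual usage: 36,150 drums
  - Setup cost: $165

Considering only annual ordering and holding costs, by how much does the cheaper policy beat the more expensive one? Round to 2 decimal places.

$2,944.09

TC(Q) = (D/Q)S + (Q/2)H
TC(727) = (36,150/727)×165 + (727/2)×14.8 = $13,584.41
TC(1,781) = (36,150/1,781)×165 + (1,781/2)×14.8 = $16,528.50
Lots of 727 are cheaper by $2,944.09.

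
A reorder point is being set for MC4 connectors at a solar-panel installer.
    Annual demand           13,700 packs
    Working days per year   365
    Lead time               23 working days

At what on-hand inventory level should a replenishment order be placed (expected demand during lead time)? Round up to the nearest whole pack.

864 packs

Daily demand d = 13,700 / 365 = 37.534 packs/day
Demand during lead time = 37.534 × 23 = 863.29
Reorder point = 863.29 → round up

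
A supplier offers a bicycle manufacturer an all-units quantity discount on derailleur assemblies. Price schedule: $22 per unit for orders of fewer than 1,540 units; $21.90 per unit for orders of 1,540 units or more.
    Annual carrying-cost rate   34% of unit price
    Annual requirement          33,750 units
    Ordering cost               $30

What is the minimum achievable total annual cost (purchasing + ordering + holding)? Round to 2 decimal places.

$745,515.89

H₁ = 34%×$22 = $7.4800;  H₂ = 34%×$21.90 = $7.4460
EOQ₁ = √(2×33,750×30/7.4800) = 520.31  (< 1,540, feasible at tier 1)
EOQ₂ = √(2×33,750×30/7.4460) = 521.50  (< 1,540 → use Q = 1,540 at tier-2 price)
TC(tier 1 (EOQ₁), Q≈520.3) = $746,391.91
TC(tier 2, Q≈1,540.0) = $745,515.89
Minimum at tier 2: $745,515.89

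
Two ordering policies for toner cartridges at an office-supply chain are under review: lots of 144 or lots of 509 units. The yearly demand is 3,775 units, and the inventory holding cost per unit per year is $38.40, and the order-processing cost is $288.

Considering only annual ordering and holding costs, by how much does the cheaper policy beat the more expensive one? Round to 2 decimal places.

$1,593.95

Annual cost at Q: ordering D·S/Q plus holding Q·H/2.
TC(144) = (3,775/144)×288 + (144/2)×38.4 = $10,314.80
TC(509) = (3,775/509)×288 + (509/2)×38.4 = $11,908.75
Lots of 144 are cheaper by $1,593.95.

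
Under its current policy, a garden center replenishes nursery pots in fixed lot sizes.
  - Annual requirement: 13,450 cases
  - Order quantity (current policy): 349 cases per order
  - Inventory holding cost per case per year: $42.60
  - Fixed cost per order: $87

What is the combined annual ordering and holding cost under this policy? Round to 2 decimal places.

$10,786.57

Annual ordering cost = (D/Q)·S = (13,450/349) × 87 = $3,352.87
Annual holding cost  = (Q/2)·H = (349/2) × 42.6 = $7,433.70
Total = $3,352.87 + $7,433.70 = $10,786.57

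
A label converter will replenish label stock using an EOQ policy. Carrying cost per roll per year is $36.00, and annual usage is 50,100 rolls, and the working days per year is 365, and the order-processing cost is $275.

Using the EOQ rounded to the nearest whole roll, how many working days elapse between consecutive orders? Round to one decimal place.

Optimal lot size Q* = (2 × 50,100 × $275 / $36)^½ ≈ 874.88 → Q = 875 rolls
Cycle time = (working days × Q)/D = (365 × 875) / 50,100 = 6.375 days

6.4 days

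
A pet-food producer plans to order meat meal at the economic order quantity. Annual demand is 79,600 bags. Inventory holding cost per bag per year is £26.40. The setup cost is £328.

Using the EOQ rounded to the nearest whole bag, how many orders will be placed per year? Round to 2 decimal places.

2DS/H = 2·79,600·328/26.4 = 1,977,939.39
EOQ = √1,977,939.39 ≈ 1,406.39 → Q = 1,406
Orders per year = D/Q = 79,600 / 1,406 = 56.615

56.61 orders per year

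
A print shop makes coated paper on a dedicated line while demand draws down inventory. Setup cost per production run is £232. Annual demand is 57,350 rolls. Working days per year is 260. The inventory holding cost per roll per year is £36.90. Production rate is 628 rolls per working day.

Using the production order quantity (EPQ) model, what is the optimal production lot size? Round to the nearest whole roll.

d = 57,350/260 = 220.5769 rolls/day;  effective holding cost H(1 − d/p) = 36.9·(1 − 220.5769/628) = 23.93935
Q* = √(2DS / H_eff) = √(2·57,350·232 / 23.93935) ≈ 1,054.31

1,054 rolls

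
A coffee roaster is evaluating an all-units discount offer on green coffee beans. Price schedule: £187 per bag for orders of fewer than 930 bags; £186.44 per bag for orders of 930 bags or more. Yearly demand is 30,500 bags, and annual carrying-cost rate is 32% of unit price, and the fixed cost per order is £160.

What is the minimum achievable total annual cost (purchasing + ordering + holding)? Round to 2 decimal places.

£5,719,409.58

H₁ = 32%×£187 = £59.8400;  H₂ = 32%×£186.44 = £59.6608
EOQ₁ = √(2×30,500×160/59.8400) = 403.86  (< 930, feasible at tier 1)
EOQ₂ = √(2×30,500×160/59.6608) = 404.46  (< 930 → use Q = 930 at tier-2 price)
TC(tier 1 (EOQ₁), Q≈403.9) = £5,727,666.89
TC(tier 2, Q≈930.0) = £5,719,409.58
Minimum at tier 2: £5,719,409.58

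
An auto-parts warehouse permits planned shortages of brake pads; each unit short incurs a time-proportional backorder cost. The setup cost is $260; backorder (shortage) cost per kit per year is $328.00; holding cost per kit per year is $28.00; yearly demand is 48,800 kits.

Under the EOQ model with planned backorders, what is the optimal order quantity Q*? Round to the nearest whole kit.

992 kits

Basic EOQ = √(2·48,800·260/28) = 951.990
Backorder adjustment √((H+b)/b) = √((28+328)/328) = 1.0418
Q* = 951.990 × 1.0418 ≈ 991.79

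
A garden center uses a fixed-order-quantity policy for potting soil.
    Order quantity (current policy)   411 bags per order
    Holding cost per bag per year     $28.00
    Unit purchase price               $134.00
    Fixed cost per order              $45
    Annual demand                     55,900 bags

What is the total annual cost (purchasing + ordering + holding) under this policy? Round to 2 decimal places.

Ordering: D/Q × S = 55,900/411 × $45 = $6,120.44
Holding:  Q/2 × H = 411/2 × $28 = $5,754.00
Purchase cost = D·C = 55,900 × 134 = $7,490,600.00
Total = $6,120.44 + $5,754.00 + $7,490,600.00 = $7,502,474.44

$7,502,474.44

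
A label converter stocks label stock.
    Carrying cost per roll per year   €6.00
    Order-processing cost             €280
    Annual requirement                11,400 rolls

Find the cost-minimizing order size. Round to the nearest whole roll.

1,032 rolls

EOQ = √(2DS/H) = √(2 × 11,400 × 280 / 6)
    = √(1,064,000.00) ≈ 1,031.50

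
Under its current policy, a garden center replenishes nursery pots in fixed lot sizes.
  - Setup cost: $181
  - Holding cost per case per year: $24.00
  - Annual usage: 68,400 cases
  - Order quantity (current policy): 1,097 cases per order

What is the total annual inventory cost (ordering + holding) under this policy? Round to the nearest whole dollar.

Orders/yr = 68,400/1,097 = 62.352; ordering cost = 62.352 × $181 = $11,285.69
Average inventory = 1,097/2 = 548.5; holding cost = 548.5 × $24 = $13,164.00
Total = $11,285.69 + $13,164.00 = $24,449.69

$24,450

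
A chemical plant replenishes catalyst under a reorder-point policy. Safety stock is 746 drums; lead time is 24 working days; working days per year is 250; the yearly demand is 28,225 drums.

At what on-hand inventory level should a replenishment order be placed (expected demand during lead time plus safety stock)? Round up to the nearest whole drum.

3,456 drums

Daily demand d = 28,225 / 250 = 112.900 drums/day
Demand during lead time = 112.900 × 24 = 2,709.60
Reorder point = 2,709.60 + 746 = 3,455.60 → round up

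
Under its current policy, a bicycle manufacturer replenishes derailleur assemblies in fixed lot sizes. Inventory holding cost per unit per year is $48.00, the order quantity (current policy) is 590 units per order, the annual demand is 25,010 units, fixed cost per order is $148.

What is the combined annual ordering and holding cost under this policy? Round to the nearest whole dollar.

Orders/yr = 25,010/590 = 42.390; ordering cost = 42.390 × $148 = $6,273.69
Average inventory = 590/2 = 295; holding cost = 295 × $48 = $14,160.00
Total = $6,273.69 + $14,160.00 = $20,433.69

$20,434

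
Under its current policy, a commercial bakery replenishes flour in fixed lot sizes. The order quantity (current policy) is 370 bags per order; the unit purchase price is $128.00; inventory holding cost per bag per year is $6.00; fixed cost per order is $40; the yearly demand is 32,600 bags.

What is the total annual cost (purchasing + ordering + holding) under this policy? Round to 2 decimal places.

$4,177,434.32

Annual ordering cost = (D/Q)·S = (32,600/370) × 40 = $3,524.32
Annual holding cost  = (Q/2)·H = (370/2) × 6 = $1,110.00
Purchase cost = D·C = 32,600 × 128 = $4,172,800.00
Total = $3,524.32 + $1,110.00 + $4,172,800.00 = $4,177,434.32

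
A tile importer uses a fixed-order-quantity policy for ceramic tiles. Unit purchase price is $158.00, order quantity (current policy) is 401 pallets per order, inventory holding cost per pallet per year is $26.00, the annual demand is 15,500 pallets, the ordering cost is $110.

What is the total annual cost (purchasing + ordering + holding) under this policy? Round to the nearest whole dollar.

$2,458,465

Ordering: D/Q × S = 15,500/401 × $110 = $4,251.87
Holding:  Q/2 × H = 401/2 × $26 = $5,213.00
Purchase cost = D·C = 15,500 × 158 = $2,449,000.00
Total = $4,251.87 + $5,213.00 + $2,449,000.00 = $2,458,464.87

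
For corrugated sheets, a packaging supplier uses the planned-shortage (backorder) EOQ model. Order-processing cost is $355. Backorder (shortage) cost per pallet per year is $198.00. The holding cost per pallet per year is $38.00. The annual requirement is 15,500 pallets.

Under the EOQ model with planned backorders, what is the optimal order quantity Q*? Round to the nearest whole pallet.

Basic EOQ = √(2·15,500·355/38) = 538.150
Backorder adjustment √((H+b)/b) = √((38+198)/198) = 1.0918
Q* = 538.150 × 1.0918 ≈ 587.53

588 pallets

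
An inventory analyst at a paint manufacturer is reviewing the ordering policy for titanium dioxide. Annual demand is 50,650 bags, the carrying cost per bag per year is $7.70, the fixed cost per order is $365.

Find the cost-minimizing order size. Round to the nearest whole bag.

2,191 bags

Q* = √(2·D·S / H) = √(2·50,650·365 / 7.7) = √4,801,883.1 ≈ 2,191.32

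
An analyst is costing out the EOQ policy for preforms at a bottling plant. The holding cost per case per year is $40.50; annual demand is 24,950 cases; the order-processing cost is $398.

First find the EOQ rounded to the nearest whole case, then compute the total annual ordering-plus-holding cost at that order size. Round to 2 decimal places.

$28,360.86

Optimal lot size Q* = (2 × 24,950 × $398 / $40.5)^½ ≈ 700.27 → Q = 700 cases
Orders/yr = 24,950/700 = 35.643; ordering cost = 35.643 × $398 = $14,185.86
Average inventory = 700/2 = 350; holding cost = 350 × $40.5 = $14,175.00
Total = $14,185.86 + $14,175.00 = $28,360.86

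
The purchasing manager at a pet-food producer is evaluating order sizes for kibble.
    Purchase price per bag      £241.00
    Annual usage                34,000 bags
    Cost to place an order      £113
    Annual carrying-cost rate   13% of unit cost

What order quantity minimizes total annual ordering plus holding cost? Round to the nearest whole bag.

Holding cost per bag per year: H = 13% × £241 = £31.3300
2DS/H = 2·34,000·113/31.33 = 245,260.13
EOQ = √245,260.13 ≈ 495.24

495 bags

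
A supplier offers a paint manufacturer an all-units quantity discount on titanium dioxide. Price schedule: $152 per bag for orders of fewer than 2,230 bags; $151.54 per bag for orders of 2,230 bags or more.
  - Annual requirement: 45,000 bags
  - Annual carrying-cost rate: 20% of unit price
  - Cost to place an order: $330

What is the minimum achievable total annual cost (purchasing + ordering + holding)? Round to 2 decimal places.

H₁ = 20%×$152 = $30.4000;  H₂ = 20%×$151.54 = $30.3080
EOQ₁ = √(2×45,000×330/30.4000) = 988.42  (< 2,230, feasible at tier 1)
EOQ₂ = √(2×45,000×330/30.3080) = 989.92  (< 2,230 → use Q = 2,230 at tier-2 price)
TC(tier 1 (EOQ₁), Q≈988.4) = $6,870,047.96
TC(tier 2, Q≈2,230.0) = $6,859,752.61
Minimum at tier 2: $6,859,752.61

$6,859,752.61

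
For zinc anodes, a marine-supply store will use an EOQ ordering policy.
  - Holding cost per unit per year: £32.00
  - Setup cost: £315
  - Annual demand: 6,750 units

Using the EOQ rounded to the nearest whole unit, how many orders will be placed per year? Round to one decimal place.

Q* = √(2·D·S / H) = √(2·6,750·315 / 32) = √132,890.6 ≈ 364.54 → Q = 365
N = D/Q = 6,750/365 ≈ 18.493 orders/yr

18.5 orders per year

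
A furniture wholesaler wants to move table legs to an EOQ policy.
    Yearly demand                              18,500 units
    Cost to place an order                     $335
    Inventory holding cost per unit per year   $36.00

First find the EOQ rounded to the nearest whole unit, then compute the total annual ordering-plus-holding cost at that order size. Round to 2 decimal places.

$21,123.92

Q* = √(2·D·S / H) = √(2·18,500·335 / 36) = √344,305.6 ≈ 586.78 → Q = 587 units
Annual ordering cost = (D/Q)·S = (18,500/587) × 335 = $10,557.92
Annual holding cost  = (Q/2)·H = (587/2) × 36 = $10,566.00
Total = $10,557.92 + $10,566.00 = $21,123.92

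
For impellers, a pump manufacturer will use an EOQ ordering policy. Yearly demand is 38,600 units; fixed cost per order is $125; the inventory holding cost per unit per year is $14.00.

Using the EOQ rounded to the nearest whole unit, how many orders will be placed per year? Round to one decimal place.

2DS/H = 2·38,600·125/14 = 689,285.71
EOQ = √689,285.71 ≈ 830.23 → Q = 830
Orders per year = D/Q = 38,600 / 830 = 46.506

46.5 orders per year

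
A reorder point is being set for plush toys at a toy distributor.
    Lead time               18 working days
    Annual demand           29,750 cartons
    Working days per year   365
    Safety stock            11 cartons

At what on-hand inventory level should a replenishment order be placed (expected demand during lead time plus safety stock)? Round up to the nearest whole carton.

1,479 cartons

Daily demand d = 29,750 / 365 = 81.507 cartons/day
Demand during lead time = 81.507 × 18 = 1,467.12
Reorder point = 1,467.12 + 11 = 1,478.12 → round up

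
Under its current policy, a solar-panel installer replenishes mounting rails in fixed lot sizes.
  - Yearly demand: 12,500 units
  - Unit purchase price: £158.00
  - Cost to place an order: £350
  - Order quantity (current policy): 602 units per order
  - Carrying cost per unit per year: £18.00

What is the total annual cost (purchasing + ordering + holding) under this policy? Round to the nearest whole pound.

£1,987,685

Orders/yr = 12,500/602 = 20.764; ordering cost = 20.764 × £350 = £7,267.44
Average inventory = 602/2 = 301; holding cost = 301 × £18 = £5,418.00
Purchase cost = D·C = 12,500 × 158 = £1,975,000.00
Total = £7,267.44 + £5,418.00 + £1,975,000.00 = £1,987,685.44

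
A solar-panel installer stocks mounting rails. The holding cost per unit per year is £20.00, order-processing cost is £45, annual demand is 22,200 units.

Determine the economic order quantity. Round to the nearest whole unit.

316 units

2DS/H = 2·22,200·45/20 = 99,900.00
EOQ = √99,900.00 ≈ 316.07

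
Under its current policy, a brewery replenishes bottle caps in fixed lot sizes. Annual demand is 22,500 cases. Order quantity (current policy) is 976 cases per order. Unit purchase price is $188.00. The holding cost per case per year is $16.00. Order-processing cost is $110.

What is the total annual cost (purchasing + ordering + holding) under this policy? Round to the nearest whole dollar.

$4,240,344

Ordering: D/Q × S = 22,500/976 × $110 = $2,535.86
Holding:  Q/2 × H = 976/2 × $16 = $7,808.00
Purchase cost = D·C = 22,500 × 188 = $4,230,000.00
Total = $2,535.86 + $7,808.00 + $4,230,000.00 = $4,240,343.86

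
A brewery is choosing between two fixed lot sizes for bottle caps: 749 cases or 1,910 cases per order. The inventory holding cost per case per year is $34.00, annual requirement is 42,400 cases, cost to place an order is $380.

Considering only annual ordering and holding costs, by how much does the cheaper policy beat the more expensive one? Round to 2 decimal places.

Annual cost at Q: ordering D·S/Q plus holding Q·H/2.
TC(749) = (42,400/749)×380 + (749/2)×34 = $34,244.35
TC(1,910) = (42,400/1,910)×380 + (1,910/2)×34 = $40,905.60
Lots of 749 are cheaper by $6,661.25.

$6,661.25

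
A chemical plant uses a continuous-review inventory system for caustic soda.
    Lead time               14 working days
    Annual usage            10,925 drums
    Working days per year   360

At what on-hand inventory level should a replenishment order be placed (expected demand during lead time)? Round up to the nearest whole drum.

425 drums

Daily demand d = 10,925 / 360 = 30.347 drums/day
Demand during lead time = 30.347 × 14 = 424.86
Reorder point = 424.86 → round up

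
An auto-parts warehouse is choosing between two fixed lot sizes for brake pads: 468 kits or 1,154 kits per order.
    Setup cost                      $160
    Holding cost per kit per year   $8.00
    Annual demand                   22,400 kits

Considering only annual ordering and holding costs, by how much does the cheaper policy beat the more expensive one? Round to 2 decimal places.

For each Q, cost = (D/Q)·S + (Q/2)·H.
TC(468) = (22,400/468)×160 + (468/2)×8 = $9,530.12
TC(1,154) = (22,400/1,154)×160 + (1,154/2)×8 = $7,721.72
Cheaper: Q = 1,154.  Difference = $1,808.40

$1,808.40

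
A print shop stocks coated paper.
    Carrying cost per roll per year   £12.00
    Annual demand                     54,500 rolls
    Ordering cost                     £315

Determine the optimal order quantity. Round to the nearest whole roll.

1,692 rolls

2DS/H = 2·54,500·315/12 = 2,861,250.00
EOQ = √2,861,250.00 ≈ 1,691.52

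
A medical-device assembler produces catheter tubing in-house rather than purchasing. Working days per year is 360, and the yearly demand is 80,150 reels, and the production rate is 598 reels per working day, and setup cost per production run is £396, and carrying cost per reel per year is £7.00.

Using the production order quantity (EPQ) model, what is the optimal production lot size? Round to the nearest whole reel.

Daily demand d = 80,150/360 = 222.639; p = 598; 1 − d/p = 0.62769
EPQ = √(2DS / (H(1 − d/p)))
    = √(2 × 80,150 × 396 / (7 × 0.62769)) ≈ 3,800.94

3,801 reels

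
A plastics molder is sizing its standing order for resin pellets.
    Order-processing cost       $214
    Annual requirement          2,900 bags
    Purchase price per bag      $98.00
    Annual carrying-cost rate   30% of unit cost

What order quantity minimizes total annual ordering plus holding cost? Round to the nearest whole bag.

Carrying cost H = $98 × 30% = $29.4000/bag/yr
EOQ = √(2DS/H) = √(2 × 2,900 × 214 / 29.4)
    = √(42,217.69) ≈ 205.47

205 bags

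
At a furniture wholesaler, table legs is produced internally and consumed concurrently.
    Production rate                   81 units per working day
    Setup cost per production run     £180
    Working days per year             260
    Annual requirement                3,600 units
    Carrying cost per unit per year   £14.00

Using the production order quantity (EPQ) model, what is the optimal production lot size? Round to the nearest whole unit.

334 units

Daily demand d = 3,600/260 = 13.846; p = 81; 1 − d/p = 0.82906
EPQ = √(2DS / (H(1 − d/p)))
    = √(2 × 3,600 × 180 / (14 × 0.82906)) ≈ 334.15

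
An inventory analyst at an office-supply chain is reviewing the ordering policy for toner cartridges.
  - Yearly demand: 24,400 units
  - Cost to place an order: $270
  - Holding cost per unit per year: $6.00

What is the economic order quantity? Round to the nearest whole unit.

1,482 units

Q* = √(2·D·S / H) = √(2·24,400·270 / 6) = √2,196,000.0 ≈ 1,481.89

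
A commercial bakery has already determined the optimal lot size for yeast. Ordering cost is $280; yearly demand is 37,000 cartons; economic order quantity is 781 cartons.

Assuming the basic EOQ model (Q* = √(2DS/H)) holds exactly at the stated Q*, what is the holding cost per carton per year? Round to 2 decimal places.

Since Q* = (2DS/H)^½, squaring gives Q*²·H = 2DS.
H = 2DS / Q² = 2 × 37,000 × 280 / 781² = 33.9694

$33.97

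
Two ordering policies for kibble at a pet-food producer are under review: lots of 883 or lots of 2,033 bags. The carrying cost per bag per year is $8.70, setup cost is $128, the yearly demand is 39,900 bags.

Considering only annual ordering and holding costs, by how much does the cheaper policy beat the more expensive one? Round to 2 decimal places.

Annual cost at Q: ordering D·S/Q plus holding Q·H/2.
TC(883) = (39,900/883)×128 + (883/2)×8.7 = $9,624.97
TC(2,033) = (39,900/2,033)×128 + (2,033/2)×8.7 = $11,355.70
|ΔTC| = |$9,624.97 − $11,355.70| = $1,730.73

$1,730.73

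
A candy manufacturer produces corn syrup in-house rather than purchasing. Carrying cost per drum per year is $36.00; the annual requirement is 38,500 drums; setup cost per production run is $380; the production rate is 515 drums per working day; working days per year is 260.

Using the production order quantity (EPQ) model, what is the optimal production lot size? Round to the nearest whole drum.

1,068 drums

d = 38,500/260 = 148.0769 drums/day;  effective holding cost H(1 − d/p) = 36·(1 − 148.0769/515) = 25.64899
Q* = √(2DS / H_eff) = √(2·38,500·380 / 25.64899) ≈ 1,068.08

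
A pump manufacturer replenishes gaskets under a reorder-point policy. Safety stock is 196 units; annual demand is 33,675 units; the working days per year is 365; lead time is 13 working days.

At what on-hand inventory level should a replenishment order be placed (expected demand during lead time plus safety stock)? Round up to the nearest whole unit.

Daily demand d = 33,675 / 365 = 92.260 units/day
Demand during lead time = 92.260 × 13 = 1,199.38
Reorder point = 1,199.38 + 196 = 1,395.38 → round up

1,396 units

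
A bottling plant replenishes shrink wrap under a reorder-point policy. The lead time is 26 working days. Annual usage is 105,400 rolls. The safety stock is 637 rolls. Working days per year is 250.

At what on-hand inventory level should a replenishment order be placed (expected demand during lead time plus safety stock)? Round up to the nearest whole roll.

Daily demand d = 105,400 / 250 = 421.600 rolls/day
Demand during lead time = 421.600 × 26 = 10,961.60
Reorder point = 10,961.60 + 637 = 11,598.60 → round up

11,599 rolls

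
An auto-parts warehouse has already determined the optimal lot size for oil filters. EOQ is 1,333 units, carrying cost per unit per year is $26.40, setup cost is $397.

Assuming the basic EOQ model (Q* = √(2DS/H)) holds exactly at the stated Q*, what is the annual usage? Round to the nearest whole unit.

59,080 units per year

EOQ relation: Q² = 2DS/H, so rearrange for the unknown.
D = Q²H / (2S) = 1,333² × 26.4 / (2 × 397) = 59,080.44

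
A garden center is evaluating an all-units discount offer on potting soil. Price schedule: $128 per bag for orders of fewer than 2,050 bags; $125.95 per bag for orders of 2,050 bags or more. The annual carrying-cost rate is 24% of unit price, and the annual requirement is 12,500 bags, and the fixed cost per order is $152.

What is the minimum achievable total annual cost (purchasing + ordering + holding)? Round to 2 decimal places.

$1,606,285.53

H₁ = 24%×$128 = $30.7200;  H₂ = 24%×$125.95 = $30.2280
EOQ₁ = √(2×12,500×152/30.7200) = 351.71  (< 2,050, feasible at tier 1)
EOQ₂ = √(2×12,500×152/30.2280) = 354.56  (< 2,050 → use Q = 2,050 at tier-2 price)
TC(tier 1 (EOQ₁), Q≈351.7) = $1,610,804.44
TC(tier 2, Q≈2,050.0) = $1,606,285.53
Minimum at tier 2: $1,606,285.53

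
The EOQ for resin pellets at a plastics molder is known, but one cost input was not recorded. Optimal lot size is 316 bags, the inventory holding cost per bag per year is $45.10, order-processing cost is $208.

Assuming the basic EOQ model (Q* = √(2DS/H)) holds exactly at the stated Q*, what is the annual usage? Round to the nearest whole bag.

From Q* = √(2DS/H) ⇒ Q*² = 2DS/H.
D = Q²H / (2S) = 316² × 45.1 / (2 × 208) = 10,825.73

10,826 bags per year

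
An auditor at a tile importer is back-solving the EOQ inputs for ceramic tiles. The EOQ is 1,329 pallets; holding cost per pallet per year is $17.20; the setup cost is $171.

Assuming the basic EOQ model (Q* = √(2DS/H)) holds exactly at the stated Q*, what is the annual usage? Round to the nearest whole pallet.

EOQ relation: Q² = 2DS/H, so rearrange for the unknown.
D = Q²H / (2S) = 1,329² × 17.2 / (2 × 171) = 88,828.49

88,828 pallets per year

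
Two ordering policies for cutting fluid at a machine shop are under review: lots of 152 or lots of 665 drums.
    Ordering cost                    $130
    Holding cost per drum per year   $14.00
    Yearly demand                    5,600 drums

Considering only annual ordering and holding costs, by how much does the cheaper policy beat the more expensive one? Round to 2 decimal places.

TC(Q) = (D/Q)S + (Q/2)H
TC(152) = (5,600/152)×130 + (152/2)×14 = $5,853.47
TC(665) = (5,600/665)×130 + (665/2)×14 = $5,749.74
|ΔTC| = |$5,853.47 − $5,749.74| = $103.74

$103.74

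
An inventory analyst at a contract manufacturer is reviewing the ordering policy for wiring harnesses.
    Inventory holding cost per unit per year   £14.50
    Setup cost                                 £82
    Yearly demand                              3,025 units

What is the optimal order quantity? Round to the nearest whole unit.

Q* = √(2·D·S / H) = √(2·3,025·82 / 14.5) = √34,213.8 ≈ 184.97

185 units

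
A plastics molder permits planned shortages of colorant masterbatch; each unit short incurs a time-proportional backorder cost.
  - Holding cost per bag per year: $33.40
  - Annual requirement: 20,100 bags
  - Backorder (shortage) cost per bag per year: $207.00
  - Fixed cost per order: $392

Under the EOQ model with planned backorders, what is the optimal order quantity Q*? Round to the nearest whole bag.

Basic EOQ = √(2·20,100·392/33.4) = 686.883
Backorder adjustment √((H+b)/b) = √((33.4+207)/207) = 1.0777
Q* = 686.883 × 1.0777 ≈ 740.23

740 bags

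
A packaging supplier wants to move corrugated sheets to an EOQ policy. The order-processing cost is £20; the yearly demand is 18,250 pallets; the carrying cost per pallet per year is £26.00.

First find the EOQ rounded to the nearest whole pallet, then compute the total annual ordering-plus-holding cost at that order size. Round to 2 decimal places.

Optimal lot size Q* = (2 × 18,250 × £20 / £26)^½ ≈ 167.56 → Q = 168 pallets
Annual ordering cost = (D/Q)·S = (18,250/168) × 20 = £2,172.62
Annual holding cost  = (Q/2)·H = (168/2) × 26 = £2,184.00
Total = £2,172.62 + £2,184.00 = £4,356.62

£4,356.62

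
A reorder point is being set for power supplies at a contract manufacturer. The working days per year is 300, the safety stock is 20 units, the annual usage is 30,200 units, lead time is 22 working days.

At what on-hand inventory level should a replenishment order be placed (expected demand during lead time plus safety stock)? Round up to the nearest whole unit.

Daily demand d = 30,200 / 300 = 100.667 units/day
Demand during lead time = 100.667 × 22 = 2,214.67
Reorder point = 2,214.67 + 20 = 2,234.67 → round up

2,235 units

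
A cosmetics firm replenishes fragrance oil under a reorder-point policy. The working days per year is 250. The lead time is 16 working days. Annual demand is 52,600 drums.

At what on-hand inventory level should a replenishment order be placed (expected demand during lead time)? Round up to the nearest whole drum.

Daily demand d = 52,600 / 250 = 210.400 drums/day
Demand during lead time = 210.400 × 16 = 3,366.40
Reorder point = 3,366.40 → round up

3,367 drums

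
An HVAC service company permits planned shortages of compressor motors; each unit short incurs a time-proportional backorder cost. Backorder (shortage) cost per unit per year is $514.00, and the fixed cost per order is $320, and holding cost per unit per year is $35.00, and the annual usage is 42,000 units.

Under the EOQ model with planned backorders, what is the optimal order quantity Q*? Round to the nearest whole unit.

Basic EOQ = √(2·42,000·320/35) = 876.356
Backorder adjustment √((H+b)/b) = √((35+514)/514) = 1.0335
Q* = 876.356 × 1.0335 ≈ 905.70

906 units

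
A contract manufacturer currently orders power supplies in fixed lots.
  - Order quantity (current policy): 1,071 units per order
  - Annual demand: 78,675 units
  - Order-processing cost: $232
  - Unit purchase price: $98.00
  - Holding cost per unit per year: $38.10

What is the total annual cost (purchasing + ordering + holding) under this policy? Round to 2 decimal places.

$7,747,595.13

Orders/yr = 78,675/1,071 = 73.459; ordering cost = 73.459 × $232 = $17,042.58
Average inventory = 1,071/2 = 535.5; holding cost = 535.5 × $38.1 = $20,402.55
Purchase cost = D·C = 78,675 × 98 = $7,710,150.00
Total = $17,042.58 + $20,402.55 + $7,710,150.00 = $7,747,595.13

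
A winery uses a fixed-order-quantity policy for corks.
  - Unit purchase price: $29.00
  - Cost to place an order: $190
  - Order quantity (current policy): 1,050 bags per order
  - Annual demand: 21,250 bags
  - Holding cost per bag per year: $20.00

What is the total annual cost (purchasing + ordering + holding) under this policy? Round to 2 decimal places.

$630,595.24

Ordering: D/Q × S = 21,250/1,050 × $190 = $3,845.24
Holding:  Q/2 × H = 1,050/2 × $20 = $10,500.00
Purchase cost = D·C = 21,250 × 29 = $616,250.00
Total = $3,845.24 + $10,500.00 + $616,250.00 = $630,595.24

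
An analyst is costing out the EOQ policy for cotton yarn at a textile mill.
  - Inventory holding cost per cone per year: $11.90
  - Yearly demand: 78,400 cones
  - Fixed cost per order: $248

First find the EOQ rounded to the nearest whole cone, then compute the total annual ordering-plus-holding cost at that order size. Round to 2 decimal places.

$21,511.58

Optimal lot size Q* = (2 × 78,400 × $248 / $11.9)^½ ≈ 1,807.70 → Q = 1,808 cones
Ordering: D/Q × S = 78,400/1,808 × $248 = $10,753.98
Holding:  Q/2 × H = 1,808/2 × $11.9 = $10,757.60
Total = $10,753.98 + $10,757.60 = $21,511.58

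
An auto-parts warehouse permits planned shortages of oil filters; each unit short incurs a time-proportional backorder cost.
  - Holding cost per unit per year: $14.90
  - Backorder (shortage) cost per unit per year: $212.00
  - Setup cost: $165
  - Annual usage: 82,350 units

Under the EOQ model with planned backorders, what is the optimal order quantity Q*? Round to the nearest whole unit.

1,397 units

Q* = √(2DS/H) · √((H + b)/b)
   = √(2 × 82,350 × 165 / 14.9) · √((14.9 + 212) / 212)
   = 1,350.503 × 1.0345 ≈ 1,397.16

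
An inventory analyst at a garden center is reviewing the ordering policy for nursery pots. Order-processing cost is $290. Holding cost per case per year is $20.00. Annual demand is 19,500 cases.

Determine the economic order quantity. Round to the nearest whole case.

EOQ = √(2DS/H) = √(2 × 19,500 × 290 / 20)
    = √(565,500.00) ≈ 752.00

752 cases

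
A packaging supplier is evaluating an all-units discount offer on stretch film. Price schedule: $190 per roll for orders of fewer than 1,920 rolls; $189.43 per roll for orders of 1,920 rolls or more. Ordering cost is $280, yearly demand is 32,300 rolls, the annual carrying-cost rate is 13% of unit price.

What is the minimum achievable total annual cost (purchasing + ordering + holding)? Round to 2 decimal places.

H₁ = 13%×$190 = $24.7000;  H₂ = 13%×$189.43 = $24.6259
EOQ₁ = √(2×32,300×280/24.7000) = 855.75  (< 1,920, feasible at tier 1)
EOQ₂ = √(2×32,300×280/24.6259) = 857.04  (< 1,920 → use Q = 1,920 at tier-2 price)
TC(tier 1 (EOQ₁), Q≈855.7) = $6,158,137.02
TC(tier 2, Q≈1,920.0) = $6,146,940.28
Minimum at tier 2: $6,146,940.28

$6,146,940.28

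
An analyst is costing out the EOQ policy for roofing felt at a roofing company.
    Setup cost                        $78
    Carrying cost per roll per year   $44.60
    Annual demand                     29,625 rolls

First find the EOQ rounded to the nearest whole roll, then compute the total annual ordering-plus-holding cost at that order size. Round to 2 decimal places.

2DS/H = 2·29,625·78/44.6 = 103,621.08
EOQ = √103,621.08 ≈ 321.90 → Q = 322 rolls
Annual ordering cost = (D/Q)·S = (29,625/322) × 78 = $7,176.24
Annual holding cost  = (Q/2)·H = (322/2) × 44.6 = $7,180.60
Total = $7,176.24 + $7,180.60 = $14,356.84

$14,356.84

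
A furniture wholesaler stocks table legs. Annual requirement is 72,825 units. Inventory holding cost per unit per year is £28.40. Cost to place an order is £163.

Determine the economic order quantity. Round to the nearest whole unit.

Q* = √(2·D·S / H) = √(2·72,825·163 / 28.4) = √835,948.9 ≈ 914.30

914 units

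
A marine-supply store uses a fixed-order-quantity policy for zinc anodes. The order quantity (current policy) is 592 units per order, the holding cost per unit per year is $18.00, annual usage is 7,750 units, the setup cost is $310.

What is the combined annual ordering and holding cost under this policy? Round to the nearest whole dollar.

$9,386

Ordering: D/Q × S = 7,750/592 × $310 = $4,058.28
Holding:  Q/2 × H = 592/2 × $18 = $5,328.00
Total = $4,058.28 + $5,328.00 = $9,386.28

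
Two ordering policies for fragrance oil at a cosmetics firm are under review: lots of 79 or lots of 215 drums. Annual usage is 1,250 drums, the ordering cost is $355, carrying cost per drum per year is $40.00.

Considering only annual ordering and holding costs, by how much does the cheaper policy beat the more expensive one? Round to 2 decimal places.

For each Q, cost = (D/Q)·S + (Q/2)·H.
TC(79) = (1,250/79)×355 + (79/2)×40 = $7,197.09
TC(215) = (1,250/215)×355 + (215/2)×40 = $6,363.95
Lots of 215 are cheaper by $833.14.

$833.14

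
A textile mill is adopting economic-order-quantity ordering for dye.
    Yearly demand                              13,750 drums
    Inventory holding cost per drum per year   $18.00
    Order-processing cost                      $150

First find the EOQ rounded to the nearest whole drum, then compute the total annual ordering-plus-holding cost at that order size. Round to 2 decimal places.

$8,616.85

2DS/H = 2·13,750·150/18 = 229,166.67
EOQ = √229,166.67 ≈ 478.71 → Q = 479 drums
Orders/yr = 13,750/479 = 28.706; ordering cost = 28.706 × $150 = $4,305.85
Average inventory = 479/2 = 239.5; holding cost = 239.5 × $18 = $4,311.00
Total = $4,305.85 + $4,311.00 = $8,616.85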